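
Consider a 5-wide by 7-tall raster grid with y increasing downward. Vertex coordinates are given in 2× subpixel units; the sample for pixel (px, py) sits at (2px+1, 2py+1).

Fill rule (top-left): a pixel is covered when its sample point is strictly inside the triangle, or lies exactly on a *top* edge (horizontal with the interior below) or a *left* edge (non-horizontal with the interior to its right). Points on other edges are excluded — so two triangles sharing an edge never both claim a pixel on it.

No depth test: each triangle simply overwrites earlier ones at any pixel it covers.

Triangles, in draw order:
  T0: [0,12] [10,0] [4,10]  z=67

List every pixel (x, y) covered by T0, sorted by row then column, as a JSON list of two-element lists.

T0:
  2·area = 28
  edge (0, 12)→(10, 0): d=(10,-12) top-left  bias=+0
  edge (10, 0)→(4, 10): d=(-6,10) right/bottom  bias=-1
  edge (4, 10)→(0, 12): d=(-4,2) right/bottom  bias=-1
    (3,2)@(7, 5): e=[14,0,14] → ·  [on edge]
    (2,3)@(5, 7): e=[10,8,10] → █
    (3,3)@(7, 7): e=[34,-12,6] → ·
    (1,4)@(3, 9): e=[6,16,6] → █
    (2,4)@(5, 9): e=[30,-4,2] → ·
    (0,5)@(1, 11): e=[2,24,2] → █
    (1,5)@(3, 11): e=[26,4,-2] → ·
    (0,6)@(1, 13): e=[22,12,-6] → ·
  covered (3 px):
    · · · · ·
    · · · · ·
    · · · · ·
    · · █ · ·
    · █ · · ·
    █ · · · ·
    · · · · ·

Answer: [[2,3],[1,4],[0,5]]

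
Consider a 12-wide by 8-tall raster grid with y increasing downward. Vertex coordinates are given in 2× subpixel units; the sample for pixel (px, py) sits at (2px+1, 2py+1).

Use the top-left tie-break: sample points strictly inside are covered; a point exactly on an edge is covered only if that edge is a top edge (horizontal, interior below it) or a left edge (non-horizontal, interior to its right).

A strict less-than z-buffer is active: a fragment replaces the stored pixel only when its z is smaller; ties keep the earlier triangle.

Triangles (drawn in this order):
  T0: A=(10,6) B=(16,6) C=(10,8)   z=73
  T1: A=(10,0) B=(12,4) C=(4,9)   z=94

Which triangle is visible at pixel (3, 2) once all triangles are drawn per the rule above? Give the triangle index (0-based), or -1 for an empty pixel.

T0:
  2·area = 12
  edge (10, 6)→(16, 6): d=(6,0) top-left  bias=+0
  edge (16, 6)→(10, 8): d=(-6,2) right/bottom  bias=-1
  edge (10, 8)→(10, 6): d=(0,-2) top-left  bias=+0
    (9,2)@(19, 5): e=[-6,0,18] → ·  [on edge]
    (5,3)@(11, 7): e=[6,4,2] → #
    (6,3)@(13, 7): e=[6,0,6] → ·  [on edge]
    (3,4)@(7, 9): e=[18,0,-6] → ·  [on edge]
    (5,4)@(11, 9): e=[18,-8,2] → ·
    (0,5)@(1, 11): e=[30,0,-18] → ·  [on edge]
  covered (1 px):
    · · · · · · · · · · · ·
    · · · · · · · · · · · ·
    · · · · · · · · · · · ·
    · · · · · # · · · · · ·
    · · · · · · · · · · · ·
    · · · · · · · · · · · ·
    · · · · · · · · · · · ·
    · · · · · · · · · · · ·
T1:
  2·area = 42
  edge (10, 0)→(12, 4): d=(2,4) right/bottom  bias=-1
  edge (12, 4)→(4, 9): d=(-8,5) right/bottom  bias=-1
  edge (4, 9)→(10, 0): d=(6,-9) top-left  bias=+0
    (4,1)@(9, 3): e=[10,23,9] → #
    (5,1)@(11, 3): e=[2,13,27] → #
    (6,1)@(13, 3): e=[-6,3,45] → ·
    (3,2)@(7, 5): e=[22,17,3] → #
    (5,2)@(11, 5): e=[6,-3,39] → ·
    (3,3)@(7, 7): e=[26,1,15] → #
    (4,3)@(9, 7): e=[18,-9,33] → ·
    (3,4)@(7, 9): e=[30,-15,27] → ·
  covered (5 px):
    · · · · · · · · · · · ·
    · · · · # # · · · · · ·
    · · · # # · · · · · · ·
    · · · # · · · · · · · ·
    · · · · · · · · · · · ·
    · · · · · · · · · · · ·
    · · · · · · · · · · · ·
    · · · · · · · · · · · ·

Z-buffer (winner per pixel, '.' = empty):
  . . . . . . . . . . . .
  . . . . 1 1 . . . . . .
  . . . 1 1 . . . . . . .
  . . . 1 . 0 . . . . . .
  . . . . . . . . . . . .
  . . . . . . . . . . . .
  . . . . . . . . . . . .
  . . . . . . . . . . . .

Answer: 1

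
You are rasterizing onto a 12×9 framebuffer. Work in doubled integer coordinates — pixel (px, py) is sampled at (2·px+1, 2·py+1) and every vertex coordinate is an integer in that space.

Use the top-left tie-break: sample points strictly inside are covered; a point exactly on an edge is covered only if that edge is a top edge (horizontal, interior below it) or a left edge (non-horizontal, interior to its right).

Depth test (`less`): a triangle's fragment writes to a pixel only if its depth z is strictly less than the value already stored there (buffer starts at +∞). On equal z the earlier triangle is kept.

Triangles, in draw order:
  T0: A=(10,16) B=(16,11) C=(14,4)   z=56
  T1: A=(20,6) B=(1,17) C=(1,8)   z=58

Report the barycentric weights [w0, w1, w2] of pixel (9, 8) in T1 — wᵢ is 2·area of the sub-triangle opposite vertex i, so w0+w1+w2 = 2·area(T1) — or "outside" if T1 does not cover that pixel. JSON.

T0:
  2·area = 52  (B↔C swapped to make it positive)
  edge (10, 16)→(14, 4): d=(4,-12) top-left  bias=+0
  edge (14, 4)→(16, 11): d=(2,7) right/bottom  bias=-1
  edge (16, 11)→(10, 16): d=(-6,5) right/bottom  bias=-1
    (7,0)@(15, 1): e=[0,-13,65] → ·  [on edge]
    (6,3)@(13, 7): e=[0,13,39] → █  [on edge]
    (7,3)@(15, 7): e=[24,-1,29] → ·
    (6,4)@(13, 9): e=[8,17,27] → █
    (7,4)@(15, 9): e=[32,3,17] → █
    (8,4)@(17, 9): e=[56,-11,7] → ·
    (6,5)@(13, 11): e=[16,21,15] → █
    (8,5)@(17, 11): e=[64,-7,-5] → ·
    (5,6)@(11, 13): e=[0,39,13] → █  [on edge]
    (7,6)@(15, 13): e=[48,11,-7] → ·
    (5,7)@(11, 15): e=[8,43,1] → █
    (6,7)@(13, 15): e=[32,29,-9] → ·
  covered (8 px):
    · · · · · · · · · · · ·
    · · · · · · · · · · · ·
    · · · · · · · · · · · ·
    · · · · · · █ · · · · ·
    · · · · · · █ █ · · · ·
    · · · · · · █ █ · · · ·
    · · · · · █ █ · · · · ·
    · · · · · █ · · · · · ·
    · · · · · · · · · · · ·
T1:
  2·area = 171
  edge (20, 6)→(1, 17): d=(-19,11) right/bottom  bias=-1
  edge (1, 17)→(1, 8): d=(0,-9) top-left  bias=+0
  edge (1, 8)→(20, 6): d=(19,-2) top-left  bias=+0
    (0,0)@(1, 1): e=[304,0,-133] → ·  [on edge]
    (0,1)@(1, 3): e=[266,0,-95] → ·  [on edge]
    (0,2)@(1, 5): e=[228,0,-57] → ·  [on edge]
    (0,3)@(1, 7): e=[190,0,-19] → ·  [on edge]
    (5,3)@(11, 7): e=[80,90,1] → █
    (6,3)@(13, 7): e=[58,108,5] → █
    (7,3)@(15, 7): e=[36,126,9] → █
    (8,3)@(17, 7): e=[14,144,13] → █
    (9,3)@(19, 7): e=[-8,162,17] → ·
    (0,4)@(1, 9): e=[152,0,19] → █  [on edge]
    (1,4)@(3, 9): e=[130,18,23] → █
    (2,4)@(5, 9): e=[108,36,27] → █
    (0,5)@(1, 11): e=[114,0,57] → █  [on edge]
    (0,6)@(1, 13): e=[76,0,95] → █  [on edge]
    (0,7)@(1, 15): e=[38,0,133] → █  [on edge]
    (0,8)@(1, 17): e=[0,0,171] → ·  [on edge]
  covered (23 px):
    · · · · · · · · · · · ·
    · · · · · · · · · · · ·
    · · · · · · · · · · · ·
    · · · · · █ █ █ █ · · ·
    █ █ █ █ █ █ █ · · · · ·
    █ █ █ █ █ █ · · · · · ·
    █ █ █ █ · · · · · · · ·
    █ █ · · · · · · · · · ·
    · · · · · · · · · · · ·

Final: "outside"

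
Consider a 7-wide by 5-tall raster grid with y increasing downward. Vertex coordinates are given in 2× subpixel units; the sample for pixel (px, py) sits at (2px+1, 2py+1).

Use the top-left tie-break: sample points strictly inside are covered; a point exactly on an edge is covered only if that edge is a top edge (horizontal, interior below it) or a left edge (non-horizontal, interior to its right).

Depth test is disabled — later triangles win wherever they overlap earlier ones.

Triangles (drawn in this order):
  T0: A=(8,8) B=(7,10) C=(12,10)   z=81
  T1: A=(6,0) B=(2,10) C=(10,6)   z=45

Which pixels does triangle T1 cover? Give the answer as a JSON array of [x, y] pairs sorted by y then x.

T0:
  2·area = 10  (B↔C swapped to make it positive)
  edge (8, 8)→(12, 10): d=(4,2) right/bottom  bias=-1
  edge (12, 10)→(7, 10): d=(-5,0) right/bottom  bias=-1
  edge (7, 10)→(8, 8): d=(1,-2) top-left  bias=+0
    (4,4)@(9, 9): e=[2,5,3] → X
    (5,4)@(11, 9): e=[-2,5,7] → .
  covered (1 px):
    . . . . . . .
    . . . . . . .
    . . . . . . .
    . . . . . . .
    . . . . X . .
T1:
  2·area = 64  (B↔C swapped to make it positive)
  edge (6, 0)→(10, 6): d=(4,6) right/bottom  bias=-1
  edge (10, 6)→(2, 10): d=(-8,4) right/bottom  bias=-1
  edge (2, 10)→(6, 0): d=(4,-10) top-left  bias=+0
    (2,1)@(5, 3): e=[18,44,2] → X
    (3,1)@(7, 3): e=[6,36,22] → X
    (4,1)@(9, 3): e=[-6,28,42] → .
    (2,2)@(5, 5): e=[26,28,10] → X
    (4,2)@(9, 5): e=[2,12,50] → X
    (5,2)@(11, 5): e=[-10,4,70] → .
    (2,3)@(5, 7): e=[34,12,18] → X
    (4,3)@(9, 7): e=[10,-4,58] → .
    (1,4)@(3, 9): e=[54,4,6] → X
    (2,4)@(5, 9): e=[42,-4,26] → .
    (3,4)@(7, 9): e=[30,-12,46] → .
  covered (8 px):
    . . . . . . .
    . . X X . . .
    . . X X X . .
    . . X X . . .
    . X . . . . .

Answer: [[2,1],[3,1],[2,2],[3,2],[4,2],[2,3],[3,3],[1,4]]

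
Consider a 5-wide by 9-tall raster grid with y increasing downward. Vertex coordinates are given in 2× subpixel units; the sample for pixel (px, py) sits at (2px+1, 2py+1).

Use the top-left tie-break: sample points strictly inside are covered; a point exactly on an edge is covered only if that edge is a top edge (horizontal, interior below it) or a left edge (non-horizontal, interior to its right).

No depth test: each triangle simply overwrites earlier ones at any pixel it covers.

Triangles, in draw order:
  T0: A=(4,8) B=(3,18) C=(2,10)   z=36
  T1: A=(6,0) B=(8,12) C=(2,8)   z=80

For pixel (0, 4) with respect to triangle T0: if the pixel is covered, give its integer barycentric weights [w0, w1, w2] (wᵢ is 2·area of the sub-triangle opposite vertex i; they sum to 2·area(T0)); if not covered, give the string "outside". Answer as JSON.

T0:
  2·area = 18
  edge (4, 8)→(3, 18): d=(-1,10) right/bottom  bias=-1
  edge (3, 18)→(2, 10): d=(-1,-8) top-left  bias=+0
  edge (2, 10)→(4, 8): d=(2,-2) top-left  bias=+0
    (4,1)@(9, 3): e=[-45,63,0] → ·  [on edge]
    (3,2)@(7, 5): e=[-27,45,0] → ·  [on edge]
    (2,3)@(5, 7): e=[-9,27,0] → ·  [on edge]
    (1,4)@(3, 9): e=[9,9,0] → █  [on edge]
    (2,4)@(5, 9): e=[-11,25,4] → ·
    (0,5)@(1, 11): e=[27,-9,0] → ·  [on edge]
    (1,5)@(3, 11): e=[7,7,4] → █
    (2,5)@(5, 11): e=[-13,23,8] → ·
    (1,6)@(3, 13): e=[5,5,8] → █
    (2,6)@(5, 13): e=[-15,21,12] → ·
    (1,7)@(3, 15): e=[3,3,12] → █
    (2,7)@(5, 15): e=[-17,19,16] → ·
  covered (5 px):
    · · · · ·
    · · · · ·
    · · · · ·
    · · · · ·
    · █ · · ·
    · █ · · ·
    · █ · · ·
    · █ · · ·
    · █ · · ·
T1:
  2·area = 64
  edge (6, 0)→(8, 12): d=(2,12) right/bottom  bias=-1
  edge (8, 12)→(2, 8): d=(-6,-4) top-left  bias=+0
  edge (2, 8)→(6, 0): d=(4,-8) top-left  bias=+0
    (2,1)@(5, 3): e=[18,42,4] → █
    (3,1)@(7, 3): e=[-6,50,20] → ·
    (2,2)@(5, 5): e=[22,30,12] → █
    (3,2)@(7, 5): e=[-2,38,28] → ·
    (1,3)@(3, 7): e=[50,10,4] → █
    (3,3)@(7, 7): e=[2,26,36] → █
    (4,3)@(9, 7): e=[-22,34,52] → ·
    (1,4)@(3, 9): e=[54,-2,12] → ·
    (2,4)@(5, 9): e=[30,6,28] → █
    (4,4)@(9, 9): e=[-18,22,60] → ·
    (2,5)@(5, 11): e=[34,-6,36] → ·
    (3,5)@(7, 11): e=[10,2,52] → █
  covered (8 px):
    · · · · ·
    · · █ · ·
    · · █ · ·
    · █ █ █ ·
    · · █ █ ·
    · · · █ ·
    · · · · ·
    · · · · ·
    · · · · ·

Result: "outside"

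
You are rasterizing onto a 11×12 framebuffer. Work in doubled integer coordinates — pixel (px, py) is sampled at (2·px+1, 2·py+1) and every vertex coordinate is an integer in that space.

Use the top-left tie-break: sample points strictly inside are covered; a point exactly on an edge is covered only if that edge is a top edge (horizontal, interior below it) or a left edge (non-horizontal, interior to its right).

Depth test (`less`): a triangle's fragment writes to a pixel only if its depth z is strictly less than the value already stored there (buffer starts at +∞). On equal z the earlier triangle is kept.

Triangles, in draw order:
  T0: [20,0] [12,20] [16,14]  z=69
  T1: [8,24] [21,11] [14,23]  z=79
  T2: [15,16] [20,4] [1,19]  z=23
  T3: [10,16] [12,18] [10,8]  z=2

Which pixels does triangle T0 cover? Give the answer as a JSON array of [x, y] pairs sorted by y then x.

T0:
  2·area = 32  (B↔C swapped to make it positive)
  edge (20, 0)→(16, 14): d=(-4,14) right/bottom  bias=-1
  edge (16, 14)→(12, 20): d=(-4,6) right/bottom  bias=-1
  edge (12, 20)→(20, 0): d=(8,-20) top-left  bias=+0
    (9,1)@(19, 3): e=[2,26,4] → X
    (10,1)@(21, 3): e=[-26,14,44] → .
    (9,2)@(19, 5): e=[-6,18,20] → .
    (8,4)@(17, 9): e=[6,14,12] → X
    (9,4)@(19, 9): e=[-22,2,52] → .
    (8,5)@(17, 11): e=[-2,6,28] → .
    (7,6)@(15, 13): e=[18,10,4] → X
    (8,6)@(17, 13): e=[-10,-2,44] → .
    (7,7)@(15, 15): e=[10,2,20] → X
    (8,7)@(17, 15): e=[-18,-10,60] → .
    (7,8)@(15, 17): e=[2,-6,36] → .
  covered (4 px):
    . . . . . . . . . . .
    . . . . . . . . . X .
    . . . . . . . . . . .
    . . . . . . . . . . .
    . . . . . . . . X . .
    . . . . . . . . . . .
    . . . . . . . X . . .
    . . . . . . . X . . .
    . . . . . . . . . . .
    . . . . . . . . . . .
    . . . . . . . . . . .
    . . . . . . . . . . .
T1:
  2·area = 65
  edge (8, 24)→(21, 11): d=(13,-13) top-left  bias=+0
  edge (21, 11)→(14, 23): d=(-7,12) right/bottom  bias=-1
  edge (14, 23)→(8, 24): d=(-6,1) right/bottom  bias=-1
    (10,5)@(21, 11): e=[0,0,65] → .  [on edge]
    (9,6)@(19, 13): e=[0,10,55] → X  [on edge]
    (10,6)@(21, 13): e=[26,-14,53] → .
    (8,7)@(17, 15): e=[0,20,45] → X  [on edge]
    (9,7)@(19, 15): e=[26,-4,43] → .
    (7,8)@(15, 17): e=[0,30,35] → X  [on edge]
    (9,8)@(19, 17): e=[52,-18,31] → .
    (6,9)@(13, 19): e=[0,40,25] → X  [on edge]
    (8,9)@(17, 19): e=[52,-8,21] → .
    (5,10)@(11, 21): e=[0,50,15] → X  [on edge]
    (8,10)@(17, 21): e=[78,-22,9] → .
    (4,11)@(9, 23): e=[0,60,5] → X  [on edge]
  covered (12 px):
    . . . . . . . . . . .
    . . . . . . . . . . .
    . . . . . . . . . . .
    . . . . . . . . . . .
    . . . . . . . . . . .
    . . . . . . . . . . .
    . . . . . . . . . X .
    . . . . . . . . X . .
    . . . . . . . X X . .
    . . . . . . X X . . .
    . . . . . X X X . . .
    . . . . X X X . . . .
T2:
  2·area = 153  (B↔C swapped to make it positive)
  edge (15, 16)→(1, 19): d=(-14,3) right/bottom  bias=-1
  edge (1, 19)→(20, 4): d=(19,-15) top-left  bias=+0
  edge (20, 4)→(15, 16): d=(-5,12) right/bottom  bias=-1
    (9,2)@(19, 5): e=[142,4,7] → X
    (10,2)@(21, 5): e=[136,34,-17] → .
    (8,3)@(17, 7): e=[120,12,21] → X
    (9,3)@(19, 7): e=[114,42,-3] → .
    (7,4)@(15, 9): e=[98,20,35] → X
    (9,4)@(19, 9): e=[86,80,-13] → .
    (6,5)@(13, 11): e=[76,28,49] → X
    (9,5)@(19, 11): e=[58,118,-23] → .
    (4,6)@(9, 13): e=[60,6,87] → X
    (5,6)@(11, 13): e=[54,36,63] → X
    (8,6)@(17, 13): e=[36,126,-9] → .
    (3,7)@(7, 15): e=[38,14,101] → X
    (0,9)@(1, 19): e=[0,0,153] → .  [on edge]
  covered (19 px):
    . . . . . . . . . . .
    . . . . . . . . . . .
    . . . . . . . . . X .
    . . . . . . . . X . .
    . . . . . . . X X . .
    . . . . . . X X X . .
    . . . . X X X X . . .
    . . . X X X X X . . .
    . . X X X . . . . . .
    . . . . . . . . . . .
    . . . . . . . . . . .
    . . . . . . . . . . .
T3:
  2·area = 16  (B↔C swapped to make it positive)
  edge (10, 16)→(10, 8): d=(0,-8) top-left  bias=+0
  edge (10, 8)→(12, 18): d=(2,10) right/bottom  bias=-1
  edge (12, 18)→(10, 16): d=(-2,-2) top-left  bias=+0
    (4,1)@(9, 3): e=[-8,0,24] → .  [on edge]
    (0,3)@(1, 7): e=[-72,88,0] → .  [on edge]
    (1,4)@(3, 9): e=[-56,72,0] → .  [on edge]
    (2,5)@(5, 11): e=[-40,56,0] → .  [on edge]
    (3,6)@(7, 13): e=[-24,40,0] → .  [on edge]
    (5,6)@(11, 13): e=[8,0,8] → .  [on edge]
    (4,7)@(9, 15): e=[-8,24,0] → .  [on edge]
    (5,7)@(11, 15): e=[8,4,4] → X
    (6,7)@(13, 15): e=[24,-16,8] → .
    (5,8)@(11, 17): e=[8,8,0] → X  [on edge]
    (6,8)@(13, 17): e=[24,-12,4] → .
    (5,9)@(11, 19): e=[8,12,-4] → .
    (6,9)@(13, 19): e=[24,-8,0] → .  [on edge]
    (7,10)@(15, 21): e=[40,-24,0] → .  [on edge]
    (6,11)@(13, 23): e=[24,0,-8] → .  [on edge]
    (8,11)@(17, 23): e=[56,-40,0] → .  [on edge]
  covered (2 px):
    . . . . . . . . . . .
    . . . . . . . . . . .
    . . . . . . . . . . .
    . . . . . . . . . . .
    . . . . . . . . . . .
    . . . . . . . . . . .
    . . . . . . . . . . .
    . . . . . X . . . . .
    . . . . . X . . . . .
    . . . . . . . . . . .
    . . . . . . . . . . .
    . . . . . . . . . . .

Final: [[9,1],[8,4],[7,6],[7,7]]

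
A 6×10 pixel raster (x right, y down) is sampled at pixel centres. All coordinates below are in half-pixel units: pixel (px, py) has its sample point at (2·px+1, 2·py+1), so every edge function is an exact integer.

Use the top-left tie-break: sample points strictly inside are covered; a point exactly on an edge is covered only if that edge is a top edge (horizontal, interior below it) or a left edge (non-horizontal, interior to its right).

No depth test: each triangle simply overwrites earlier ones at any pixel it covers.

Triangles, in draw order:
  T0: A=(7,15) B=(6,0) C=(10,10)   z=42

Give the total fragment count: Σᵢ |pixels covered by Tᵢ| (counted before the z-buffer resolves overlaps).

T0:
  2·area = 50
  edge (7, 15)→(6, 0): d=(-1,-15) top-left  bias=+0
  edge (6, 0)→(10, 10): d=(4,10) right/bottom  bias=-1
  edge (10, 10)→(7, 15): d=(-3,5) right/bottom  bias=-1
    (3,1)@(7, 3): e=[12,2,36] → #
    (4,1)@(9, 3): e=[42,-18,26] → ·
    (3,2)@(7, 5): e=[10,10,30] → #
    (4,2)@(9, 5): e=[40,-10,20] → ·
    (3,3)@(7, 7): e=[8,18,24] → #
    (4,3)@(9, 7): e=[38,-2,14] → ·
    (3,4)@(7, 9): e=[6,26,18] → #
    (4,4)@(9, 9): e=[36,6,8] → #
    (5,4)@(11, 9): e=[66,-14,-2] → ·
    (3,5)@(7, 11): e=[4,34,12] → #
    (5,5)@(11, 11): e=[64,-6,-8] → ·
    (3,6)@(7, 13): e=[2,42,6] → #
    (3,7)@(7, 15): e=[0,50,0] → ·  [on edge]
  covered (8 px):
    · · · · · ·
    · · · # · ·
    · · · # · ·
    · · · # · ·
    · · · # # ·
    · · · # # ·
    · · · # · ·
    · · · · · ·
    · · · · · ·
    · · · · · ·

Final: 8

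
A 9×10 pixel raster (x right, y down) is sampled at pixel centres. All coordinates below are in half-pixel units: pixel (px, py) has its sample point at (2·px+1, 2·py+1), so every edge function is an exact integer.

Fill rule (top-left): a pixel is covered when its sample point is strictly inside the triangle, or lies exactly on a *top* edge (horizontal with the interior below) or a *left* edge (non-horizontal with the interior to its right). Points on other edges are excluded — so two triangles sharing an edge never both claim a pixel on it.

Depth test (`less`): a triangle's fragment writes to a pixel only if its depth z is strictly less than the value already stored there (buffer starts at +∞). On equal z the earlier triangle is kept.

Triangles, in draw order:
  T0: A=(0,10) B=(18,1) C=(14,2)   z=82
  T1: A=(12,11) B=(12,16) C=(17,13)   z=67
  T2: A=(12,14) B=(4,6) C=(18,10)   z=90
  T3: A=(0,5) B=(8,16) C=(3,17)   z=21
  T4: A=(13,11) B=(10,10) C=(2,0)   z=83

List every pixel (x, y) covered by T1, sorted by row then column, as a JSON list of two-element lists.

T0:
  2·area = 18  (B↔C swapped to make it positive)
  edge (0, 10)→(14, 2): d=(14,-8) top-left  bias=+0
  edge (14, 2)→(18, 1): d=(4,-1) top-left  bias=+0
  edge (18, 1)→(0, 10): d=(-18,9) right/bottom  bias=-1
    (6,1)@(13, 3): e=[6,3,9] → #
    (7,1)@(15, 3): e=[22,5,-9] → ·
    (4,2)@(9, 5): e=[2,7,9] → #
    (5,2)@(11, 5): e=[18,9,-9] → ·
    (6,2)@(13, 5): e=[34,11,-27] → ·
    (4,3)@(9, 7): e=[30,15,-27] → ·
  covered (2 px):
    · · · · · · · · ·
    · · · · · · # · ·
    · · · · # · · · ·
    · · · · · · · · ·
    · · · · · · · · ·
    · · · · · · · · ·
    · · · · · · · · ·
    · · · · · · · · ·
    · · · · · · · · ·
    · · · · · · · · ·
T1:
  2·area = 25  (B↔C swapped to make it positive)
  edge (12, 11)→(17, 13): d=(5,2) right/bottom  bias=-1
  edge (17, 13)→(12, 16): d=(-5,3) right/bottom  bias=-1
  edge (12, 16)→(12, 11): d=(0,-5) top-left  bias=+0
    (3,4)@(7, 9): e=[0,50,-25] → ·  [on edge]
    (6,6)@(13, 13): e=[8,12,5] → #
    (7,6)@(15, 13): e=[4,6,15] → #
    (8,6)@(17, 13): e=[0,0,25] → ·  [on edge]
    (6,7)@(13, 15): e=[18,2,5] → #
    (7,7)@(15, 15): e=[14,-4,15] → ·
    (6,8)@(13, 17): e=[28,-8,5] → ·
    (3,9)@(7, 19): e=[50,0,-25] → ·  [on edge]
  covered (3 px):
    · · · · · · · · ·
    · · · · · · · · ·
    · · · · · · · · ·
    · · · · · · · · ·
    · · · · · · · · ·
    · · · · · · · · ·
    · · · · · · # # ·
    · · · · · · # · ·
    · · · · · · · · ·
    · · · · · · · · ·
T2:
  2·area = 80
  edge (12, 14)→(4, 6): d=(-8,-8) top-left  bias=+0
  edge (4, 6)→(18, 10): d=(14,4) right/bottom  bias=-1
  edge (18, 10)→(12, 14): d=(-6,4) right/bottom  bias=-1
    (0,1)@(1, 3): e=[0,-30,110] → ·  [on edge]
    (1,2)@(3, 5): e=[0,-10,90] → ·  [on edge]
    (2,3)@(5, 7): e=[0,10,70] → #  [on edge]
    (3,3)@(7, 7): e=[16,2,62] → #
    (4,3)@(9, 7): e=[32,-6,54] → ·
    (2,4)@(5, 9): e=[-16,38,58] → ·
    (3,4)@(7, 9): e=[0,30,50] → #  [on edge]
    (4,4)@(9, 9): e=[16,22,42] → #
    (5,4)@(11, 9): e=[32,14,34] → #
    (6,4)@(13, 9): e=[48,6,26] → #
    (7,4)@(15, 9): e=[64,-2,18] → ·
    (3,5)@(7, 11): e=[-16,58,38] → ·
    (4,5)@(9, 11): e=[0,50,30] → #  [on edge]
    (5,6)@(11, 13): e=[0,70,10] → #  [on edge]
    (6,7)@(13, 15): e=[0,90,-10] → ·  [on edge]
    (7,8)@(15, 17): e=[0,110,-30] → ·  [on edge]
    (8,9)@(17, 19): e=[0,130,-50] → ·  [on edge]
  covered (12 px):
    · · · · · · · · ·
    · · · · · · · · ·
    · · · · · · · · ·
    · · # # · · · · ·
    · · · # # # # · ·
    · · · · # # # # ·
    · · · · · # # · ·
    · · · · · · · · ·
    · · · · · · · · ·
    · · · · · · · · ·
T3:
  2·area = 63
  edge (0, 5)→(8, 16): d=(8,11) right/bottom  bias=-1
  edge (8, 16)→(3, 17): d=(-5,1) right/bottom  bias=-1
  edge (3, 17)→(0, 5): d=(-3,-12) top-left  bias=+0
    (0,3)@(1, 7): e=[5,52,6] → #
    (1,3)@(3, 7): e=[-17,50,30] → ·
    (0,4)@(1, 9): e=[21,42,0] → #  [on edge]
    (1,4)@(3, 9): e=[-1,40,24] → ·
    (0,5)@(1, 11): e=[37,32,-6] → ·
    (1,5)@(3, 11): e=[15,30,18] → #
    (2,5)@(5, 11): e=[-7,28,42] → ·
    (1,6)@(3, 13): e=[31,20,12] → #
    (2,6)@(5, 13): e=[9,18,36] → #
    (3,6)@(7, 13): e=[-13,16,60] → ·
    (1,7)@(3, 15): e=[47,10,6] → #
    (3,7)@(7, 15): e=[3,6,54] → #
    (6,7)@(13, 15): e=[-63,0,126] → ·  [on edge]
    (1,8)@(3, 17): e=[63,0,0] → ·  [on edge]
  covered (8 px):
    · · · · · · · · ·
    · · · · · · · · ·
    · · · · · · · · ·
    # · · · · · · · ·
    # · · · · · · · ·
    · # · · · · · · ·
    · # # · · · · · ·
    · # # # · · · · ·
    · · · · · · · · ·
    · · · · · · · · ·
T4:
  2·area = 22
  edge (13, 11)→(10, 10): d=(-3,-1) top-left  bias=+0
  edge (10, 10)→(2, 0): d=(-8,-10) top-left  bias=+0
  edge (2, 0)→(13, 11): d=(11,11) right/bottom  bias=-1
    (1,0)@(3, 1): e=[20,2,0] → ·  [on edge]
    (2,1)@(5, 3): e=[16,6,0] → ·  [on edge]
    (3,2)@(7, 5): e=[12,10,0] → ·  [on edge]
    (0,3)@(1, 7): e=[0,-66,88] → ·  [on edge]
    (4,3)@(9, 7): e=[8,14,0] → ·  [on edge]
    (3,4)@(7, 9): e=[0,-22,44] → ·  [on edge]
    (5,4)@(11, 9): e=[4,18,0] → ·  [on edge]
    (6,5)@(13, 11): e=[0,22,0] → ·  [on edge]
    (7,6)@(15, 13): e=[-4,26,0] → ·  [on edge]
    (8,7)@(17, 15): e=[-8,30,0] → ·  [on edge]
  covered (0 px):
    · · · · · · · · ·
    · · · · · · · · ·
    · · · · · · · · ·
    · · · · · · · · ·
    · · · · · · · · ·
    · · · · · · · · ·
    · · · · · · · · ·
    · · · · · · · · ·
    · · · · · · · · ·
    · · · · · · · · ·

Result: [[6,6],[7,6],[6,7]]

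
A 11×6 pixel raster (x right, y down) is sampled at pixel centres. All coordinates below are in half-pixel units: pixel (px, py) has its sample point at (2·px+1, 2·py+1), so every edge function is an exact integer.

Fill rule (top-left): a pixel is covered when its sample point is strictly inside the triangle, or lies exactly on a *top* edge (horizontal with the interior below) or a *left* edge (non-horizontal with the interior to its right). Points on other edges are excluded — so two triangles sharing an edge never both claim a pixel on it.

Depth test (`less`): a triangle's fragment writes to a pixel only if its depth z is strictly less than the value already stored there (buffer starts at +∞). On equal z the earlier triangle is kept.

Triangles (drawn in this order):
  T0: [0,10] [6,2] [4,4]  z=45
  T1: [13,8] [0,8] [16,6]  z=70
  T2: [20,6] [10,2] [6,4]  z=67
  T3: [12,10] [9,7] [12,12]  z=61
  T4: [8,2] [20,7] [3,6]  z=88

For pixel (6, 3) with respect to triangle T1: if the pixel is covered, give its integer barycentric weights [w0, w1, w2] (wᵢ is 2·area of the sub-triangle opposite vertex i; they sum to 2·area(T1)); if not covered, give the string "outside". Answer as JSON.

T0:
  2·area = 4  (B↔C swapped to make it positive)
  edge (0, 10)→(4, 4): d=(4,-6) top-left  bias=+0
  edge (4, 4)→(6, 2): d=(2,-2) top-left  bias=+0
  edge (6, 2)→(0, 10): d=(-6,8) right/bottom  bias=-1
    (3,0)@(7, 1): e=[6,0,-2] → ·  [on edge]
    (2,1)@(5, 3): e=[2,0,2] → █  [on edge]
    (3,1)@(7, 3): e=[14,4,-14] → ·
    (1,2)@(3, 5): e=[-2,0,6] → ·  [on edge]
    (2,2)@(5, 5): e=[10,4,-10] → ·
    (0,3)@(1, 7): e=[-6,0,10] → ·  [on edge]
  covered (1 px):
    · · · · · · · · · · ·
    · · █ · · · · · · · ·
    · · · · · · · · · · ·
    · · · · · · · · · · ·
    · · · · · · · · · · ·
    · · · · · · · · · · ·
T1:
  2·area = 26
  edge (13, 8)→(0, 8): d=(-13,0) right/bottom  bias=-1
  edge (0, 8)→(16, 6): d=(16,-2) top-left  bias=+0
  edge (16, 6)→(13, 8): d=(-3,2) right/bottom  bias=-1
    (4,3)@(9, 7): e=[13,2,11] → █
    (5,3)@(11, 7): e=[13,6,7] → █
    (6,3)@(13, 7): e=[13,10,3] → █
    (7,3)@(15, 7): e=[13,14,-1] → ·
    (4,4)@(9, 9): e=[-13,34,5] → ·
    (5,4)@(11, 9): e=[-13,38,1] → ·
    (6,4)@(13, 9): e=[-13,42,-3] → ·
  covered (3 px):
    · · · · · · · · · · ·
    · · · · · · · · · · ·
    · · · · · · · · · · ·
    · · · · █ █ █ · · · ·
    · · · · · · · · · · ·
    · · · · · · · · · · ·
T2:
  2·area = 36  (B↔C swapped to make it positive)
  edge (20, 6)→(6, 4): d=(-14,-2) top-left  bias=+0
  edge (6, 4)→(10, 2): d=(4,-2) top-left  bias=+0
  edge (10, 2)→(20, 6): d=(10,4) right/bottom  bias=-1
    (4,1)@(9, 3): e=[20,2,14] → █
    (5,1)@(11, 3): e=[24,6,6] → █
    (6,1)@(13, 3): e=[28,10,-2] → ·
    (4,2)@(9, 5): e=[-8,10,34] → ·
    (5,2)@(11, 5): e=[-4,14,26] → ·
    (6,2)@(13, 5): e=[0,18,18] → █  [on edge]
    (7,2)@(15, 5): e=[4,22,10] → █
    (8,2)@(17, 5): e=[8,26,2] → █
    (9,2)@(19, 5): e=[12,30,-6] → ·
    (6,3)@(13, 7): e=[-28,26,38] → ·
    (7,3)@(15, 7): e=[-24,30,30] → ·
    (8,3)@(17, 7): e=[-20,34,22] → ·
  covered (5 px):
    · · · · · · · · · · ·
    · · · · █ █ · · · · ·
    · · · · · · █ █ █ · ·
    · · · · · · · · · · ·
    · · · · · · · · · · ·
    · · · · · · · · · · ·
T3:
  2·area = 6  (B↔C swapped to make it positive)
  edge (12, 10)→(12, 12): d=(0,2) right/bottom  bias=-1
  edge (12, 12)→(9, 7): d=(-3,-5) top-left  bias=+0
  edge (9, 7)→(12, 10): d=(3,3) right/bottom  bias=-1
    (1,0)@(3, 1): e=[18,-12,0] → ·  [on edge]
    (2,1)@(5, 3): e=[14,-8,0] → ·  [on edge]
    (3,2)@(7, 5): e=[10,-4,0] → ·  [on edge]
    (4,3)@(9, 7): e=[6,0,0] → ·  [on edge]
    (5,4)@(11, 9): e=[2,4,0] → ·  [on edge]
    (6,5)@(13, 11): e=[-2,8,0] → ·  [on edge]
  covered (0 px):
    · · · · · · · · · · ·
    · · · · · · · · · · ·
    · · · · · · · · · · ·
    · · · · · · · · · · ·
    · · · · · · · · · · ·
    · · · · · · · · · · ·
T4:
  2·area = 73
  edge (8, 2)→(20, 7): d=(12,5) right/bottom  bias=-1
  edge (20, 7)→(3, 6): d=(-17,-1) top-left  bias=+0
  edge (3, 6)→(8, 2): d=(5,-4) top-left  bias=+0
    (3,1)@(7, 3): e=[17,55,1] → █
    (4,1)@(9, 3): e=[7,57,9] → █
    (5,1)@(11, 3): e=[-3,59,17] → ·
    (2,2)@(5, 5): e=[51,19,3] → █
    (5,2)@(11, 5): e=[21,25,27] → █
    (6,2)@(13, 5): e=[11,27,35] → █
    (7,2)@(15, 5): e=[1,29,43] → █
    (8,2)@(17, 5): e=[-9,31,51] → ·
    (2,3)@(5, 7): e=[75,-15,13] → ·
    (3,3)@(7, 7): e=[65,-13,21] → ·
    (4,3)@(9, 7): e=[55,-11,29] → ·
    (5,3)@(11, 7): e=[45,-9,37] → ·
  covered (8 px):
    · · · · · · · · · · ·
    · · · █ █ · · · · · ·
    · · █ █ █ █ █ █ · · ·
    · · · · · · · · · · ·
    · · · · · · · · · · ·
    · · · · · · · · · · ·

Answer: [10,3,13]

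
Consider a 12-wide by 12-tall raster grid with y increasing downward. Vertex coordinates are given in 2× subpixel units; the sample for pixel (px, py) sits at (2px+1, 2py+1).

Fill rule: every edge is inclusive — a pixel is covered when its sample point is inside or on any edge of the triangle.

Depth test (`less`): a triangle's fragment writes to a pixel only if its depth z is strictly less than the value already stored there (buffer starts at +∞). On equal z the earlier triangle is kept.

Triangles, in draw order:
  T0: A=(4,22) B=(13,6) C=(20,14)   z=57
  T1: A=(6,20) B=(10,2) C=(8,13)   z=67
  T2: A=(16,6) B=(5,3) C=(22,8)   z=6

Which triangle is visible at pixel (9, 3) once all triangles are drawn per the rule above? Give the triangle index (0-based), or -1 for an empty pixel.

T0:
  2·area = 184
  edge (4, 22)→(13, 6): d=(9,-16) inclusive
  edge (13, 6)→(20, 14): d=(7,8) inclusive
  edge (20, 14)→(4, 22): d=(-16,8) inclusive
    (6,3)@(13, 7): e=[9,7,168] → #
    (7,3)@(15, 7): e=[41,-9,152] → ·
    (6,4)@(13, 9): e=[27,21,136] → #
    (7,4)@(15, 9): e=[59,5,120] → #
    (8,4)@(17, 9): e=[91,-11,104] → ·
    (5,5)@(11, 11): e=[13,51,120] → #
    (8,5)@(17, 11): e=[109,3,72] → #
    (9,5)@(19, 11): e=[141,-13,56] → ·
    (5,6)@(11, 13): e=[31,65,88] → #
    (9,6)@(19, 13): e=[159,1,24] → #
    (10,6)@(21, 13): e=[191,-15,8] → ·
    (4,7)@(9, 15): e=[17,95,72] → #
  covered (24 px):
    · · · · · · · · · · · ·
    · · · · · · · · · · · ·
    · · · · · · · · · · · ·
    · · · · · · # · · · · ·
    · · · · · · # # · · · ·
    · · · · · # # # # · · ·
    · · · · · # # # # # · ·
    · · · · # # # # # · · ·
    · · · # # # # · · · · ·
    · · · # # · · · · · · ·
    · · # · · · · · · · · ·
    · · · · · · · · · · · ·
T1:
  2·area = 8
  edge (6, 20)→(10, 2): d=(4,-18) inclusive
  edge (10, 2)→(8, 13): d=(-2,11) inclusive
  edge (8, 13)→(6, 20): d=(-2,7) inclusive
    (4,3)@(9, 7): e=[2,1,5] → #
    (5,3)@(11, 7): e=[38,-21,-9] → ·
    (4,4)@(9, 9): e=[10,-3,1] → ·
  covered (1 px):
    · · · · · · · · · · · ·
    · · · · · · · · · · · ·
    · · · · · · · · · · · ·
    · · · · # · · · · · · ·
    · · · · · · · · · · · ·
    · · · · · · · · · · · ·
    · · · · · · · · · · · ·
    · · · · · · · · · · · ·
    · · · · · · · · · · · ·
    · · · · · · · · · · · ·
    · · · · · · · · · · · ·
    · · · · · · · · · · · ·
T2:
  2·area = 4  (B↔C swapped to make it positive)
  edge (16, 6)→(22, 8): d=(6,2) inclusive
  edge (22, 8)→(5, 3): d=(-17,-5) inclusive
  edge (5, 3)→(16, 6): d=(11,3) inclusive
    (0,0)@(1, 1): e=[0,14,-10] → ·  [on edge]
    (2,1)@(5, 3): e=[4,0,0] → #  [on edge]
    (3,1)@(7, 3): e=[0,10,-6] → ·  [on edge]
    (2,2)@(5, 5): e=[16,-34,22] → ·
    (6,2)@(13, 5): e=[0,6,-2] → ·  [on edge]
    (9,3)@(19, 7): e=[0,2,2] → #  [on edge]
    (10,3)@(21, 7): e=[-4,12,-4] → ·
    (9,4)@(19, 9): e=[12,-32,24] → ·
  covered (2 px):
    · · · · · · · · · · · ·
    · · # · · · · · · · · ·
    · · · · · · · · · · · ·
    · · · · · · · · · # · ·
    · · · · · · · · · · · ·
    · · · · · · · · · · · ·
    · · · · · · · · · · · ·
    · · · · · · · · · · · ·
    · · · · · · · · · · · ·
    · · · · · · · · · · · ·
    · · · · · · · · · · · ·
    · · · · · · · · · · · ·

Z-buffer (winner per pixel, '.' = empty):
  . . . . . . . . . . . .
  . . 2 . . . . . . . . .
  . . . . . . . . . . . .
  . . . . 1 . 0 . . 2 . .
  . . . . . . 0 0 . . . .
  . . . . . 0 0 0 0 . . .
  . . . . . 0 0 0 0 0 . .
  . . . . 0 0 0 0 0 . . .
  . . . 0 0 0 0 . . . . .
  . . . 0 0 . . . . . . .
  . . 0 . . . . . . . . .
  . . . . . . . . . . . .

Final: 2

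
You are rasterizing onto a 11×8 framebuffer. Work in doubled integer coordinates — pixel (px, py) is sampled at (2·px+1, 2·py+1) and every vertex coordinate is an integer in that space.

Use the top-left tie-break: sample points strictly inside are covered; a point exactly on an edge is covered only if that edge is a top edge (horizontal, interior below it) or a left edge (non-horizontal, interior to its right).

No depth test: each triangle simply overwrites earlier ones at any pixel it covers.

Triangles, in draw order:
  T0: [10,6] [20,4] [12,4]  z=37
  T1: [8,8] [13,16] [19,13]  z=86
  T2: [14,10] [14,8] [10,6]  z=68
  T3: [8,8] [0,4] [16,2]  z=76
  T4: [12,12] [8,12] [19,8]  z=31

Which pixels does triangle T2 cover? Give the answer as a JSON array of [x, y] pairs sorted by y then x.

T0:
  2·area = 16  (B↔C swapped to make it positive)
  edge (10, 6)→(12, 4): d=(2,-2) top-left  bias=+0
  edge (12, 4)→(20, 4): d=(8,0) top-left  bias=+0
  edge (20, 4)→(10, 6): d=(-10,2) right/bottom  bias=-1
    (7,0)@(15, 1): e=[0,-24,40] → .  [on edge]
    (6,1)@(13, 3): e=[0,-8,24] → .  [on edge]
    (5,2)@(11, 5): e=[0,8,8] → X  [on edge]
    (6,2)@(13, 5): e=[4,8,4] → X
    (7,2)@(15, 5): e=[8,8,0] → .  [on edge]
    (2,3)@(5, 7): e=[-8,24,0] → .  [on edge]
    (4,3)@(9, 7): e=[0,24,-8] → .  [on edge]
    (5,3)@(11, 7): e=[4,24,-12] → .
    (6,3)@(13, 7): e=[8,24,-16] → .
    (3,4)@(7, 9): e=[0,40,-24] → .  [on edge]
    (2,5)@(5, 11): e=[0,56,-40] → .  [on edge]
    (1,6)@(3, 13): e=[0,72,-56] → .  [on edge]
    (0,7)@(1, 15): e=[0,88,-72] → .  [on edge]
  covered (2 px):
    . . . . . . . . . . .
    . . . . . . . . . . .
    . . . . . X X . . . .
    . . . . . . . . . . .
    . . . . . . . . . . .
    . . . . . . . . . . .
    . . . . . . . . . . .
    . . . . . . . . . . .
T1:
  2·area = 63  (B↔C swapped to make it positive)
  edge (8, 8)→(19, 13): d=(11,5) right/bottom  bias=-1
  edge (19, 13)→(13, 16): d=(-6,3) right/bottom  bias=-1
  edge (13, 16)→(8, 8): d=(-5,-8) top-left  bias=+0
    (4,4)@(9, 9): e=[6,54,3] → X
    (5,4)@(11, 9): e=[-4,48,19] → .
    (4,5)@(9, 11): e=[28,42,-7] → .
    (5,5)@(11, 11): e=[18,36,9] → X
    (6,5)@(13, 11): e=[8,30,25] → X
    (7,5)@(15, 11): e=[-2,24,41] → .
    (5,6)@(11, 13): e=[40,24,-1] → .
    (6,6)@(13, 13): e=[30,18,15] → X
    (7,6)@(15, 13): e=[20,12,31] → X
    (8,6)@(17, 13): e=[10,6,47] → X
    (9,6)@(19, 13): e=[0,0,63] → .  [on edge]
    (6,7)@(13, 15): e=[52,6,5] → X
    (7,7)@(15, 15): e=[42,0,21] → .  [on edge]
  covered (7 px):
    . . . . . . . . . . .
    . . . . . . . . . . .
    . . . . . . . . . . .
    . . . . . . . . . . .
    . . . . X . . . . . .
    . . . . . X X . . . .
    . . . . . . X X X . .
    . . . . . . X . . . .
T2:
  2·area = 8  (B↔C swapped to make it positive)
  edge (14, 10)→(10, 6): d=(-4,-4) top-left  bias=+0
  edge (10, 6)→(14, 8): d=(4,2) right/bottom  bias=-1
  edge (14, 8)→(14, 10): d=(0,2) right/bottom  bias=-1
    (2,0)@(5, 1): e=[0,-10,18] → .  [on edge]
    (3,1)@(7, 3): e=[0,-6,14] → .  [on edge]
    (4,2)@(9, 5): e=[0,-2,10] → .  [on edge]
    (5,3)@(11, 7): e=[0,2,6] → X  [on edge]
    (6,3)@(13, 7): e=[8,-2,2] → .
    (5,4)@(11, 9): e=[-8,10,6] → .
    (6,4)@(13, 9): e=[0,6,2] → X  [on edge]
    (7,4)@(15, 9): e=[8,2,-2] → .
    (6,5)@(13, 11): e=[-8,14,2] → .
    (7,5)@(15, 11): e=[0,10,-2] → .  [on edge]
    (8,6)@(17, 13): e=[0,14,-6] → .  [on edge]
    (9,7)@(19, 15): e=[0,18,-10] → .  [on edge]
  covered (2 px):
    . . . . . . . . . . .
    . . . . . . . . . . .
    . . . . . . . . . . .
    . . . . . X . . . . .
    . . . . . . X . . . .
    . . . . . . . . . . .
    . . . . . . . . . . .
    . . . . . . . . . . .
T3:
  2·area = 80
  edge (8, 8)→(0, 4): d=(-8,-4) top-left  bias=+0
  edge (0, 4)→(16, 2): d=(16,-2) top-left  bias=+0
  edge (16, 2)→(8, 8): d=(-8,6) right/bottom  bias=-1
    (4,1)@(9, 3): e=[44,2,34] → X
    (5,1)@(11, 3): e=[52,6,22] → X
    (6,1)@(13, 3): e=[60,10,10] → X
    (7,1)@(15, 3): e=[68,14,-2] → .
    (1,2)@(3, 5): e=[4,22,54] → X
    (2,2)@(5, 5): e=[12,26,42] → X
    (3,2)@(7, 5): e=[20,30,30] → X
    (6,2)@(13, 5): e=[44,42,-6] → .
    (1,3)@(3, 7): e=[-12,54,38] → .
    (2,3)@(5, 7): e=[-4,58,26] → .
    (3,3)@(7, 7): e=[4,62,14] → X
    (5,3)@(11, 7): e=[20,70,-10] → .
  covered (10 px):
    . . . . . . . . . . .
    . . . . X X X . . . .
    . X X X X X . . . . .
    . . . X X . . . . . .
    . . . . . . . . . . .
    . . . . . . . . . . .
    . . . . . . . . . . .
    . . . . . . . . . . .
T4:
  2·area = 16
  edge (12, 12)→(8, 12): d=(-4,0) right/bottom  bias=-1
  edge (8, 12)→(19, 8): d=(11,-4) top-left  bias=+0
  edge (19, 8)→(12, 12): d=(-7,4) right/bottom  bias=-1
    (8,4)@(17, 9): e=[12,3,1] → X
    (9,4)@(19, 9): e=[12,11,-7] → .
    (5,5)@(11, 11): e=[4,1,11] → X
    (6,5)@(13, 11): e=[4,9,3] → X
    (7,5)@(15, 11): e=[4,17,-5] → .
    (8,5)@(17, 11): e=[4,25,-13] → .
    (5,6)@(11, 13): e=[-4,23,-3] → .
    (6,6)@(13, 13): e=[-4,31,-11] → .
  covered (3 px):
    . . . . . . . . . . .
    . . . . . . . . . . .
    . . . . . . . . . . .
    . . . . . . . . . . .
    . . . . . . . . X . .
    . . . . . X X . . . .
    . . . . . . . . . . .
    . . . . . . . . . . .

Final: [[5,3],[6,4]]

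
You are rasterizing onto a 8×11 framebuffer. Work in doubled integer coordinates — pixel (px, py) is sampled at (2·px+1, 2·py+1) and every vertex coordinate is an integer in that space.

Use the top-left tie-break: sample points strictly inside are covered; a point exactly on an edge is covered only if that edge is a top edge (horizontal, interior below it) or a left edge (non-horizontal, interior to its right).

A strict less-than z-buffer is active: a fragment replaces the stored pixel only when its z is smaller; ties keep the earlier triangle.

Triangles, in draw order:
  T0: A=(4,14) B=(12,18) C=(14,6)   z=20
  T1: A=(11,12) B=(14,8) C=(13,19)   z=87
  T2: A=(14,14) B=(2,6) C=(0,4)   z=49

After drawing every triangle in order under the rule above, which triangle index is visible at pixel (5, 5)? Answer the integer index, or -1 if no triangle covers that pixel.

T0:
  2·area = 104  (B↔C swapped to make it positive)
  edge (4, 14)→(14, 6): d=(10,-8) top-left  bias=+0
  edge (14, 6)→(12, 18): d=(-2,12) right/bottom  bias=-1
  edge (12, 18)→(4, 14): d=(-8,-4) top-left  bias=+0
    (6,3)@(13, 7): e=[2,10,92] → #
    (7,3)@(15, 7): e=[18,-14,100] → ·
    (5,4)@(11, 9): e=[6,30,68] → #
    (7,4)@(15, 9): e=[38,-18,84] → ·
    (4,5)@(9, 11): e=[10,50,44] → #
    (7,5)@(15, 11): e=[58,-22,68] → ·
    (3,6)@(7, 13): e=[14,70,20] → #
    (6,6)@(13, 13): e=[62,-2,44] → ·
    (3,7)@(7, 15): e=[34,66,4] → #
    (6,7)@(13, 15): e=[82,-6,28] → ·
    (3,8)@(7, 17): e=[54,62,-12] → ·
    (4,8)@(9, 17): e=[70,38,-4] → ·
  covered (13 px):
    · · · · · · · ·
    · · · · · · · ·
    · · · · · · · ·
    · · · · · · # ·
    · · · · · # # ·
    · · · · # # # ·
    · · · # # # · ·
    · · · # # # · ·
    · · · · · # · ·
    · · · · · · · ·
    · · · · · · · ·
T1:
  2·area = 29
  edge (11, 12)→(14, 8): d=(3,-4) top-left  bias=+0
  edge (14, 8)→(13, 19): d=(-1,11) right/bottom  bias=-1
  edge (13, 19)→(11, 12): d=(-2,-7) top-left  bias=+0
    (4,2)@(9, 5): e=[-29,58,0] → ·  [on edge]
    (6,5)@(13, 11): e=[5,8,16] → #
    (7,5)@(15, 11): e=[13,-14,30] → ·
    (6,6)@(13, 13): e=[11,6,12] → #
    (7,6)@(15, 13): e=[19,-16,26] → ·
    (6,7)@(13, 15): e=[17,4,8] → #
    (7,7)@(15, 15): e=[25,-18,22] → ·
    (6,8)@(13, 17): e=[23,2,4] → #
    (7,8)@(15, 17): e=[31,-20,18] → ·
    (6,9)@(13, 19): e=[29,0,0] → ·  [on edge]
  covered (4 px):
    · · · · · · · ·
    · · · · · · · ·
    · · · · · · · ·
    · · · · · · · ·
    · · · · · · · ·
    · · · · · · # ·
    · · · · · · # ·
    · · · · · · # ·
    · · · · · · # ·
    · · · · · · · ·
    · · · · · · · ·
T2:
  2·area = 8
  edge (14, 14)→(2, 6): d=(-12,-8) top-left  bias=+0
  edge (2, 6)→(0, 4): d=(-2,-2) top-left  bias=+0
  edge (0, 4)→(14, 14): d=(14,10) right/bottom  bias=-1
    (0,2)@(1, 5): e=[4,0,4] → #  [on edge]
    (1,2)@(3, 5): e=[20,4,-16] → ·
    (0,3)@(1, 7): e=[-20,-4,32] → ·
    (1,3)@(3, 7): e=[-4,0,12] → ·  [on edge]
    (2,4)@(5, 9): e=[-12,0,20] → ·  [on edge]
    (3,4)@(7, 9): e=[4,4,0] → ·  [on edge]
    (3,5)@(7, 11): e=[-20,0,28] → ·  [on edge]
    (4,6)@(9, 13): e=[-28,0,36] → ·  [on edge]
    (5,7)@(11, 15): e=[-36,0,44] → ·  [on edge]
    (6,8)@(13, 17): e=[-44,0,52] → ·  [on edge]
    (7,9)@(15, 19): e=[-52,0,60] → ·  [on edge]
  covered (1 px):
    · · · · · · · ·
    · · · · · · · ·
    # · · · · · · ·
    · · · · · · · ·
    · · · · · · · ·
    · · · · · · · ·
    · · · · · · · ·
    · · · · · · · ·
    · · · · · · · ·
    · · · · · · · ·
    · · · · · · · ·

Z-buffer (winner per pixel, '.' = empty):
  . . . . . . . .
  . . . . . . . .
  2 . . . . . . .
  . . . . . . 0 .
  . . . . . 0 0 .
  . . . . 0 0 0 .
  . . . 0 0 0 1 .
  . . . 0 0 0 1 .
  . . . . . 0 1 .
  . . . . . . . .
  . . . . . . . .

Final: 0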